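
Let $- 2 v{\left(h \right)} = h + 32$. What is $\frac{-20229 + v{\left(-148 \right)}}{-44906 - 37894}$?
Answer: $\frac{877}{3600} \approx 0.24361$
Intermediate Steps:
$v{\left(h \right)} = -16 - \frac{h}{2}$ ($v{\left(h \right)} = - \frac{h + 32}{2} = - \frac{32 + h}{2} = -16 - \frac{h}{2}$)
$\frac{-20229 + v{\left(-148 \right)}}{-44906 - 37894} = \frac{-20229 - -58}{-44906 - 37894} = \frac{-20229 + \left(-16 + 74\right)}{-82800} = \left(-20229 + 58\right) \left(- \frac{1}{82800}\right) = \left(-20171\right) \left(- \frac{1}{82800}\right) = \frac{877}{3600}$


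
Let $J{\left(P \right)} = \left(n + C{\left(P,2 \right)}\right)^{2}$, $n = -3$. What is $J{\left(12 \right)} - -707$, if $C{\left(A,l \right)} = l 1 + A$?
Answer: $828$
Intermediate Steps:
$C{\left(A,l \right)} = A + l$ ($C{\left(A,l \right)} = l + A = A + l$)
$J{\left(P \right)} = \left(-1 + P\right)^{2}$ ($J{\left(P \right)} = \left(-3 + \left(P + 2\right)\right)^{2} = \left(-3 + \left(2 + P\right)\right)^{2} = \left(-1 + P\right)^{2}$)
$J{\left(12 \right)} - -707 = \left(-1 + 12\right)^{2} - -707 = 11^{2} + 707 = 121 + 707 = 828$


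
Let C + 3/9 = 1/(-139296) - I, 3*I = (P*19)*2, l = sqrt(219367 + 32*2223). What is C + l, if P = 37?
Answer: -65329825/139296 + sqrt(290503) ≈ 69.983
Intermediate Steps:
l = sqrt(290503) (l = sqrt(219367 + 71136) = sqrt(290503) ≈ 538.98)
I = 1406/3 (I = ((37*19)*2)/3 = (703*2)/3 = (1/3)*1406 = 1406/3 ≈ 468.67)
C = -65329825/139296 (C = -1/3 + (1/(-139296) - 1*1406/3) = -1/3 + (-1/139296 - 1406/3) = -1/3 - 21761131/46432 = -65329825/139296 ≈ -469.00)
C + l = -65329825/139296 + sqrt(290503)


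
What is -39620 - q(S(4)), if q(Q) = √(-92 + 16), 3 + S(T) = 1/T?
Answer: -39620 - 2*I*√19 ≈ -39620.0 - 8.7178*I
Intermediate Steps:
S(T) = -3 + 1/T
q(Q) = 2*I*√19 (q(Q) = √(-76) = 2*I*√19)
-39620 - q(S(4)) = -39620 - 2*I*√19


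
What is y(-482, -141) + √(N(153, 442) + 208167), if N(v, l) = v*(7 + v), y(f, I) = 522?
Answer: 522 + √232647 ≈ 1004.3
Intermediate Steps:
y(-482, -141) + √(N(153, 442) + 208167) = 522 + √(153*(7 + 153) + 208167) = 522 + √(153*160 + 208167) = 522 + √(24480 + 208167) = 522 + √232647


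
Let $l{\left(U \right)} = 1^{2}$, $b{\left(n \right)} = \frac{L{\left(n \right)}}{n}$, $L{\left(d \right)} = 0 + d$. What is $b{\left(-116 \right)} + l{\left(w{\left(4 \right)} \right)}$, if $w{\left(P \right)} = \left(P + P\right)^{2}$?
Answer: $2$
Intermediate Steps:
$w{\left(P \right)} = 4 P^{2}$ ($w{\left(P \right)} = \left(2 P\right)^{2} = 4 P^{2}$)
$L{\left(d \right)} = d$
$b{\left(n \right)} = 1$ ($b{\left(n \right)} = \frac{n}{n} = 1$)
$l{\left(U \right)} = 1$
$b{\left(-116 \right)} + l{\left(w{\left(4 \right)} \right)} = 1 + 1 = 2$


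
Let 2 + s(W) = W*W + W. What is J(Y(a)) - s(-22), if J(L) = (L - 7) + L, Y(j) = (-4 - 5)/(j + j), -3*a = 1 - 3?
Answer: -961/2 ≈ -480.50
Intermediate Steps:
a = 2/3 (a = -(1 - 3)/3 = -1/3*(-2) = 2/3 ≈ 0.66667)
Y(j) = -9/(2*j) (Y(j) = -9*1/(2*j) = -9/(2*j))
J(L) = -7 + 2*L (J(L) = (-7 + L) + L = -7 + 2*L)
s(W) = -2 + W + W**2 (s(W) = -2 + (W*W + W) = -2 + (W**2 + W) = -2 + (W + W**2) = -2 + W + W**2)
J(Y(a)) - s(-22) = (-7 + 2*(-9/(2*2/3))) - (-2 - 22 + (-22)**2) = (-7 + 2*(-9/2*3/2)) - (-2 - 22 + 484) = (-7 + 2*(-27/4)) - 1*460 = (-7 - 27/2) - 460 = -41/2 - 460 = -961/2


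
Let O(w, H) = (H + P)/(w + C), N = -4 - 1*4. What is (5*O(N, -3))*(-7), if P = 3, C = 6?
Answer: 0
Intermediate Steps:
N = -8 (N = -4 - 4 = -8)
O(w, H) = (3 + H)/(6 + w) (O(w, H) = (H + 3)/(w + 6) = (3 + H)/(6 + w))
(5*O(N, -3))*(-7) = (5*((3 - 3)/(6 - 8)))*(-7) = (5*(0/(-2)))*(-7) = (5*(-½*0))*(-7) = (5*0)*(-7) = 0*(-7) = 0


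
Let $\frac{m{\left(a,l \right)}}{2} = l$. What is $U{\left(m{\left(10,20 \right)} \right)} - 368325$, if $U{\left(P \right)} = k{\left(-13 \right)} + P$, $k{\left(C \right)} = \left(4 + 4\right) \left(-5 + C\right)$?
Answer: $-368429$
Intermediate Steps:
$m{\left(a,l \right)} = 2 l$
$k{\left(C \right)} = -40 + 8 C$ ($k{\left(C \right)} = 8 \left(-5 + C\right) = -40 + 8 C$)
$U{\left(P \right)} = -144 + P$ ($U{\left(P \right)} = \left(-40 + 8 \left(-13\right)\right) + P = \left(-40 - 104\right) + P = -144 + P$)
$U{\left(m{\left(10,20 \right)} \right)} - 368325 = \left(-144 + 2 \cdot 20\right) - 368325 = \left(-144 + 40\right) - 368325 = -104 - 368325 = -368429$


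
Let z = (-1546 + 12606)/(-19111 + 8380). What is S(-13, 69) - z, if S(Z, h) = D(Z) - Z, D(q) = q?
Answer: 1580/1533 ≈ 1.0307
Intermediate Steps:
S(Z, h) = 0 (S(Z, h) = Z - Z = 0)
z = -1580/1533 (z = 11060/(-10731) = 11060*(-1/10731) = -1580/1533 ≈ -1.0307)
S(-13, 69) - z = 0 - 1*(-1580/1533) = 0 + 1580/1533 = 1580/1533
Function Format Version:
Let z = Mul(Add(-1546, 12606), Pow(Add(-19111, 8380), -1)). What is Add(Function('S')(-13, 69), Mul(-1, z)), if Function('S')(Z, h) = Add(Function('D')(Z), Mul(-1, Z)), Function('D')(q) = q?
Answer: Rational(1580, 1533) ≈ 1.0307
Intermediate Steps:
Function('S')(Z, h) = 0 (Function('S')(Z, h) = Add(Z, Mul(-1, Z)) = 0)
z = Rational(-1580, 1533) (z = Mul(11060, Pow(-10731, -1)) = Mul(11060, Rational(-1, 10731)) = Rational(-1580, 1533) ≈ -1.0307)
Add(Function('S')(-13, 69), Mul(-1, z)) = Add(0, Mul(-1, Rational(-1580, 1533))) = Add(0, Rational(1580, 1533)) = Rational(1580, 1533)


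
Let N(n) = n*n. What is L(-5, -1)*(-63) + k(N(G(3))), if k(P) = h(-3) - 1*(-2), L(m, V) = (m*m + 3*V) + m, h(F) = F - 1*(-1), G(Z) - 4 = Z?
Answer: -1071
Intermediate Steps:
G(Z) = 4 + Z
h(F) = 1 + F (h(F) = F + 1 = 1 + F)
L(m, V) = m + m**2 + 3*V (L(m, V) = (m**2 + 3*V) + m = m + m**2 + 3*V)
N(n) = n**2
k(P) = 0 (k(P) = (1 - 3) - 1*(-2) = -2 + 2 = 0)
L(-5, -1)*(-63) + k(N(G(3))) = (-5 + (-5)**2 + 3*(-1))*(-63) + 0 = (-5 + 25 - 3)*(-63) + 0 = 17*(-63) + 0 = -1071 + 0 = -1071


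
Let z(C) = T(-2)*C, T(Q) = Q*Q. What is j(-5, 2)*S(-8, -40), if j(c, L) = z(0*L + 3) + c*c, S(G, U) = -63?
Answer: -2331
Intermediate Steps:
T(Q) = Q²
z(C) = 4*C (z(C) = (-2)²*C = 4*C)
j(c, L) = 12 + c² (j(c, L) = 4*(0*L + 3) + c*c = 4*(0 + 3) + c² = 4*3 + c² = 12 + c²)
j(-5, 2)*S(-8, -40) = (12 + (-5)²)*(-63) = (12 + 25)*(-63) = 37*(-63) = -2331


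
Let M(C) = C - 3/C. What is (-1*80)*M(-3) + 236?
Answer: 396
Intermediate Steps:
(-1*80)*M(-3) + 236 = (-1*80)*(-3 - 3/(-3)) + 236 = -80*(-3 - 3*(-1/3)) + 236 = -80*(-3 + 1) + 236 = -80*(-2) + 236 = 160 + 236 = 396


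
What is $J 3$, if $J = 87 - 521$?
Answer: $-1302$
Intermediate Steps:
$J = -434$
$J 3 = \left(-434\right) 3 = -1302$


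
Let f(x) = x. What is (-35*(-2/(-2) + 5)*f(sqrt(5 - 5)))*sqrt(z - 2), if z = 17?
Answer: 0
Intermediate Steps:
(-35*(-2/(-2) + 5)*f(sqrt(5 - 5)))*sqrt(z - 2) = (-35*(-2/(-2) + 5)*sqrt(5 - 5))*sqrt(17 - 2) = (-35*(-2*(-1/2) + 5)*sqrt(0))*sqrt(15) = (-35*(1 + 5)*0)*sqrt(15) = (-210*0)*sqrt(15) = (-35*0)*sqrt(15) = 0*sqrt(15) = 0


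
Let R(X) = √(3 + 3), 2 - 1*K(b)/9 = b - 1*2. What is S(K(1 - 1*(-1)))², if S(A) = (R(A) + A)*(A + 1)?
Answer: 119130 + 12996*√6 ≈ 1.5096e+5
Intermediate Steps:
K(b) = 36 - 9*b (K(b) = 18 - 9*(b - 1*2) = 18 - 9*(b - 2) = 18 - 9*(-2 + b) = 18 + (18 - 9*b) = 36 - 9*b)
R(X) = √6
S(A) = (1 + A)*(A + √6) (S(A) = (√6 + A)*(A + 1) = (A + √6)*(1 + A) = (1 + A)*(A + √6))
S(K(1 - 1*(-1)))² = ((36 - 9*(1 - 1*(-1))) + √6 + (36 - 9*(1 - 1*(-1)))² + (36 - 9*(1 - 1*(-1)))*√6)² = ((36 - 9*(1 + 1)) + √6 + (36 - 9*(1 + 1))² + (36 - 9*(1 + 1))*√6)² = ((36 - 9*2) + √6 + (36 - 9*2)² + (36 - 9*2)*√6)² = ((36 - 18) + √6 + (36 - 18)² + (36 - 18)*√6)² = (18 + √6 + 18² + 18*√6)² = (18 + √6 + 324 + 18*√6)² = (342 + 19*√6)²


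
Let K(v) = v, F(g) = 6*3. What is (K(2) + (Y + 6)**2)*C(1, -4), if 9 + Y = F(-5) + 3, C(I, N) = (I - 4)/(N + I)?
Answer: 326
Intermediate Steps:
F(g) = 18
C(I, N) = (-4 + I)/(I + N)
Y = 12 (Y = -9 + (18 + 3) = -9 + 21 = 12)
(K(2) + (Y + 6)**2)*C(1, -4) = (2 + (12 + 6)**2)*((-4 + 1)/(1 - 4)) = (2 + 18**2)*(-3/(-3)) = (2 + 324)*(-1/3*(-3)) = 326*1 = 326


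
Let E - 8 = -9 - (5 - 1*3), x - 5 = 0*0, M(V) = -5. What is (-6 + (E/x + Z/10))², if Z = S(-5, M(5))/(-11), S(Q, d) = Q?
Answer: 519841/12100 ≈ 42.962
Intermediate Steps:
x = 5 (x = 5 + 0*0 = 5 + 0 = 5)
E = -3 (E = 8 + (-9 - (5 - 1*3)) = 8 + (-9 - (5 - 3)) = 8 + (-9 - 1*2) = 8 + (-9 - 2) = 8 - 11 = -3)
Z = 5/11 (Z = -5/(-11) = -5*(-1/11) = 5/11 ≈ 0.45455)
(-6 + (E/x + Z/10))² = (-6 + (-3/5 + (5/11)/10))² = (-6 + (-3*⅕ + (5/11)*(⅒)))² = (-6 + (-⅗ + 1/22))² = (-6 - 61/110)² = (-721/110)² = 519841/12100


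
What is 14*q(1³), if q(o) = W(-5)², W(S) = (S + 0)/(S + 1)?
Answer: 175/8 ≈ 21.875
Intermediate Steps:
W(S) = S/(1 + S)
q(o) = 25/16 (q(o) = (-5/(1 - 5))² = (-5/(-4))² = (-5*(-¼))² = (5/4)² = 25/16)
14*q(1³) = 14*(25/16) = 175/8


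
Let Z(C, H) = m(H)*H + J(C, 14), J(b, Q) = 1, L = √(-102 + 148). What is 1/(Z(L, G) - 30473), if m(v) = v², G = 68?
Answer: 1/283960 ≈ 3.5216e-6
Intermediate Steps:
L = √46 ≈ 6.7823
Z(C, H) = 1 + H³ (Z(C, H) = H²*H + 1 = H³ + 1 = 1 + H³)
1/(Z(L, G) - 30473) = 1/((1 + 68³) - 30473) = 1/((1 + 314432) - 30473) = 1/(314433 - 30473) = 1/283960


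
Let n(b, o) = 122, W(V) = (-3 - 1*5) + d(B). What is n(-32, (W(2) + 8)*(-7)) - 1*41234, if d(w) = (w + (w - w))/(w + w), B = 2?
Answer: -41112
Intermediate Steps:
d(w) = ½ (d(w) = (w + 0)/((2*w)) = w*(1/(2*w)) = ½)
W(V) = -15/2 (W(V) = (-3 - 1*5) + ½ = (-3 - 5) + ½ = -8 + ½ = -15/2)
n(-32, (W(2) + 8)*(-7)) - 1*41234 = 122 - 1*41234 = 122 - 41234 = -41112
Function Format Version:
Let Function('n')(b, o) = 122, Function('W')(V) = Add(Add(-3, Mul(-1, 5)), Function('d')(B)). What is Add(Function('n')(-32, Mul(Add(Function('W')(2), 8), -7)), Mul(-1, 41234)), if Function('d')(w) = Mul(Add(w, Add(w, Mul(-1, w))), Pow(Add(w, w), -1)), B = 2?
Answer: -41112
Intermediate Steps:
Function('d')(w) = Rational(1, 2) (Function('d')(w) = Mul(Add(w, 0), Pow(Mul(2, w), -1)) = Mul(w, Mul(Rational(1, 2), Pow(w, -1))) = Rational(1, 2))
Function('W')(V) = Rational(-15, 2) (Function('W')(V) = Add(Add(-3, Mul(-1, 5)), Rational(1, 2)) = Add(Add(-3, -5), Rational(1, 2)) = Add(-8, Rational(1, 2)) = Rational(-15, 2))
Add(Function('n')(-32, Mul(Add(Function('W')(2), 8), -7)), Mul(-1, 41234)) = Add(122, Mul(-1, 41234)) = Add(122, -41234) = -41112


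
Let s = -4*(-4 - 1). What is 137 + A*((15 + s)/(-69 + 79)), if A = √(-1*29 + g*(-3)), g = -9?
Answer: 137 + 7*I*√2/2 ≈ 137.0 + 4.9497*I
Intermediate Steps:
s = 20 (s = -4*(-5) = 20)
A = I*√2 (A = √(-1*29 - 9*(-3)) = √(-29 + 27) = √(-2) = I*√2 ≈ 1.4142*I)
137 + A*((15 + s)/(-69 + 79)) = 137 + (I*√2)*((15 + 20)/(-69 + 79)) = 137 + (I*√2)*(35/10) = 137 + (I*√2)*(35*(⅒)) = 137 + (I*√2)*(7/2) = 137 + 7*I*√2/2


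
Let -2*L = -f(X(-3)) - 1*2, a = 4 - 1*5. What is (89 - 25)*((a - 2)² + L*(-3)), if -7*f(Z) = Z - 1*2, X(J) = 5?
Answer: 2976/7 ≈ 425.14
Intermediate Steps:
a = -1 (a = 4 - 5 = -1)
f(Z) = 2/7 - Z/7 (f(Z) = -(Z - 1*2)/7 = -(Z - 2)/7 = -(-2 + Z)/7 = 2/7 - Z/7)
L = 11/14 (L = -(-(2/7 - ⅐*5) - 1*2)/2 = -(-(2/7 - 5/7) - 2)/2 = -(-1*(-3/7) - 2)/2 = -(3/7 - 2)/2 = -½*(-11/7) = 11/14 ≈ 0.78571)
(89 - 25)*((a - 2)² + L*(-3)) = (89 - 25)*((-1 - 2)² + (11/14)*(-3)) = 64*((-3)² - 33/14) = 64*(9 - 33/14) = 64*(93/14) = 2976/7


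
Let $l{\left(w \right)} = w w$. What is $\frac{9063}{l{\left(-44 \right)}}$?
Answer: $\frac{9063}{1936} \approx 4.6813$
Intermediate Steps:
$l{\left(w \right)} = w^{2}$
$\frac{9063}{l{\left(-44 \right)}} = \frac{9063}{\left(-44\right)^{2}} = \frac{9063}{1936}$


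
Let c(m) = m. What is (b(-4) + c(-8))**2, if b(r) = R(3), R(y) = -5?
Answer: 169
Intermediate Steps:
b(r) = -5
(b(-4) + c(-8))**2 = (-5 - 8)**2 = (-13)**2 = 169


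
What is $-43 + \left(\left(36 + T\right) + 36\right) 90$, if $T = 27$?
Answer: $8867$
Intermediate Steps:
$-43 + \left(\left(36 + T\right) + 36\right) 90 = -43 + \left(\left(36 + 27\right) + 36\right) 90 = -43 + \left(63 + 36\right) 90 = -43 + 99 \cdot 90 = -43 + 8910 = 8867$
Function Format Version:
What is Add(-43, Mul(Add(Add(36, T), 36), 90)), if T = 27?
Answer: 8867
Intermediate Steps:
Add(-43, Mul(Add(Add(36, T), 36), 90)) = Add(-43, Mul(Add(Add(36, 27), 36), 90)) = Add(-43, Mul(Add(63, 36), 90)) = Add(-43, Mul(99, 90)) = Add(-43, 8910) = 8867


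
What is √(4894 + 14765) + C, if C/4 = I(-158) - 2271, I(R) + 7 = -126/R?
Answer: -719596/79 + √19659 ≈ -8968.6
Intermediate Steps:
I(R) = -7 - 126/R
C = -719596/79 (C = 4*((-7 - 126/(-158)) - 2271) = 4*((-7 - 126*(-1/158)) - 2271) = 4*((-7 + 63/79) - 2271) = 4*(-490/79 - 2271) = 4*(-179899/79) = -719596/79 ≈ -9108.8)
√(4894 + 14765) + C = √(4894 + 14765) - 719596/79 = √19659 - 719596/79 = -719596/79 + √19659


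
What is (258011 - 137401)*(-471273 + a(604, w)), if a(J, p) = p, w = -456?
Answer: -56895234690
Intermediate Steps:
(258011 - 137401)*(-471273 + a(604, w)) = (258011 - 137401)*(-471273 - 456) = 120610*(-471729) = -56895234690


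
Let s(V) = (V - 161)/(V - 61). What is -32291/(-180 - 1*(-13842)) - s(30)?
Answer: -2790743/423522 ≈ -6.5894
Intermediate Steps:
s(V) = (-161 + V)/(-61 + V)
-32291/(-180 - 1*(-13842)) - s(30) = -32291/(-180 - 1*(-13842)) - (-161 + 30)/(-61 + 30) = -32291/(-180 + 13842) - (-131)/(-31) = -32291/13662 - (-1)*(-131)/31 = -32291*1/13662 - 1*131/31 = -32291/13662 - 131/31 = -2790743/423522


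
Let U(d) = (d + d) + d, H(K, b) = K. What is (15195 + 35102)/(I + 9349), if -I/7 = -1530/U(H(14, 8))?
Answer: 50297/9604 ≈ 5.2371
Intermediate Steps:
U(d) = 3*d (U(d) = 2*d + d = 3*d)
I = 255 (I = -(-10710)/(3*14) = -(-10710)/42 = -7*(-255/7) = 255)
(15195 + 35102)/(I + 9349) = (15195 + 35102)/(255 + 9349) = 50297/9604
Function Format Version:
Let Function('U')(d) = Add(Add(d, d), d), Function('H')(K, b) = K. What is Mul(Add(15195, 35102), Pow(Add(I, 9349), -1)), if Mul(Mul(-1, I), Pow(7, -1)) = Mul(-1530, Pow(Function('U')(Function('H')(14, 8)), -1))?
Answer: Rational(50297, 9604) ≈ 5.2371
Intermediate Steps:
Function('U')(d) = Mul(3, d) (Function('U')(d) = Add(Mul(2, d), d) = Mul(3, d))
I = 255 (I = Mul(-7, Mul(-1530, Pow(Mul(3, 14), -1))) = Mul(-7, Mul(-1530, Pow(42, -1))) = Mul(-7, Mul(-1530, Rational(1, 42))) = Mul(-7, Rational(-255, 7)) = 255)
Mul(Add(15195, 35102), Pow(Add(I, 9349), -1)) = Mul(Add(15195, 35102), Pow(Add(255, 9349), -1)) = Mul(50297, Pow(9604, -1)) = Mul(50297, Rational(1, 9604)) = Rational(50297, 9604)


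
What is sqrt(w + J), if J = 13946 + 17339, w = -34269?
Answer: 2*I*sqrt(746) ≈ 54.626*I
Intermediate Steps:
J = 31285
sqrt(w + J) = sqrt(-34269 + 31285) = sqrt(-2984) = 2*I*sqrt(746)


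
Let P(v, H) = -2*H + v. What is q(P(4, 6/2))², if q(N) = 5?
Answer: 25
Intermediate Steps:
P(v, H) = v - 2*H
q(P(4, 6/2))² = 5² = 25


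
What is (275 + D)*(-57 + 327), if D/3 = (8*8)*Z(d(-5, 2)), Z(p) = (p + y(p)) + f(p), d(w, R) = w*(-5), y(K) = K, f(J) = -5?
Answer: 2407050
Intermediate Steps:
d(w, R) = -5*w
Z(p) = -5 + 2*p (Z(p) = (p + p) - 5 = 2*p - 5 = -5 + 2*p)
D = 8640 (D = 3*((8*8)*(-5 + 2*(-5*(-5)))) = 3*(64*(-5 + 2*25)) = 3*(64*(-5 + 50)) = 3*(64*45) = 3*2880 = 8640)
(275 + D)*(-57 + 327) = (275 + 8640)*(-57 + 327) = 8915*270 = 2407050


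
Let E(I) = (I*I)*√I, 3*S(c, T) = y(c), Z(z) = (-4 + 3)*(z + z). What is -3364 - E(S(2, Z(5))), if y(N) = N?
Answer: -3364 - 4*√6/27 ≈ -3364.4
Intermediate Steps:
Z(z) = -2*z
S(c, T) = c/3
E(I) = I^(5/2) (E(I) = I²*√I = I^(5/2))
-3364 - E(S(2, Z(5))) = -3364 - ((⅓)*2)^(5/2) = -3364 - (⅔)^(5/2) = -3364 - 4*√6/27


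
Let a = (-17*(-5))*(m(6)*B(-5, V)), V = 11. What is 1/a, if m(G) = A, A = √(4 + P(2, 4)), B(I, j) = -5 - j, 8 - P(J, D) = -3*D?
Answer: -√6/16320 ≈ -0.00015009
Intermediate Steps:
P(J, D) = 8 + 3*D (P(J, D) = 8 - (-3)*D = 8 + 3*D)
A = 2*√6 (A = √(4 + (8 + 3*4)) = √(4 + (8 + 12)) = √(4 + 20) = √24 = 2*√6 ≈ 4.8990)
m(G) = 2*√6
a = -2720*√6 (a = (-17*(-5))*((2*√6)*(-5 - 1*11)) = 85*((2*√6)*(-5 - 11)) = 85*((2*√6)*(-16)) = 85*(-32*√6) = -2720*√6 ≈ -6662.6)
1/a = 1/(-2720*√6) = -√6/16320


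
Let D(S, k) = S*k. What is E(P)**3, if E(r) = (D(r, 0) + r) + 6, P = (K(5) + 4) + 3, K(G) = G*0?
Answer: 2197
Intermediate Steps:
K(G) = 0
P = 7 (P = (0 + 4) + 3 = 4 + 3 = 7)
E(r) = 6 + r (E(r) = (r*0 + r) + 6 = (0 + r) + 6 = r + 6 = 6 + r)
E(P)**3 = (6 + 7)**3 = 13**3 = 2197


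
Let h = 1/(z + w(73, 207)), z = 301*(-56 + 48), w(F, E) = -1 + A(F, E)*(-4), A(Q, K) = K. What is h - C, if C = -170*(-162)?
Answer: -89146981/3237 ≈ -27540.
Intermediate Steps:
w(F, E) = -1 - 4*E (w(F, E) = -1 + E*(-4) = -1 - 4*E)
z = -2408 (z = 301*(-8) = -2408)
C = 27540
h = -1/3237 (h = 1/(-2408 + (-1 - 4*207)) = 1/(-2408 + (-1 - 828)) = 1/(-2408 - 829) = 1/(-3237) = -1/3237 ≈ -0.00030893)
h - C = -1/3237 - 1*27540 = -1/3237 - 27540 = -89146981/3237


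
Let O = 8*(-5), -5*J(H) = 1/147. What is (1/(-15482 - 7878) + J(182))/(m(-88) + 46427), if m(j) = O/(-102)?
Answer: -81923/2710275158080 ≈ -3.0227e-8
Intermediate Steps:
J(H) = -1/735 (J(H) = -1/5/147 = -1/5*1/147 = -1/735)
O = -40
m(j) = 20/51 (m(j) = -40/(-102) = -40*(-1/102) = 20/51)
(1/(-15482 - 7878) + J(182))/(m(-88) + 46427) = (1/(-15482 - 7878) - 1/735)/(20/51 + 46427) = (1/(-23360) - 1/735)/(2367797/51) = (-1/23360 - 1/735)*(51/2367797) = -4819/3433920*51/2367797 = -81923/2710275158080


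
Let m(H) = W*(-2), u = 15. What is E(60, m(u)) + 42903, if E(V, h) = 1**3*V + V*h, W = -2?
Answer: 43203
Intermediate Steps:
m(H) = 4 (m(H) = -2*(-2) = 4)
E(V, h) = V + V*h (E(V, h) = 1*V + V*h = V + V*h)
E(60, m(u)) + 42903 = 60*(1 + 4) + 42903 = 60*5 + 42903 = 300 + 42903 = 43203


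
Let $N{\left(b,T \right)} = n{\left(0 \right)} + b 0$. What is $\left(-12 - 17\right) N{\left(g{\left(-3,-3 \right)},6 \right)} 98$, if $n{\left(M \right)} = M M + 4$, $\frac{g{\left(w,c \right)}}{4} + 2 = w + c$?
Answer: $-11368$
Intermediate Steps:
$g{\left(w,c \right)} = -8 + 4 c + 4 w$ ($g{\left(w,c \right)} = -8 + 4 \left(w + c\right) = -8 + 4 \left(c + w\right) = -8 + \left(4 c + 4 w\right) = -8 + 4 c + 4 w$)
$n{\left(M \right)} = 4 + M^{2}$ ($n{\left(M \right)} = M^{2} + 4 = 4 + M^{2}$)
$N{\left(b,T \right)} = 4$ ($N{\left(b,T \right)} = \left(4 + 0^{2}\right) + b 0 = \left(4 + 0\right) + 0 = 4 + 0 = 4$)
$\left(-12 - 17\right) N{\left(g{\left(-3,-3 \right)},6 \right)} 98 = \left(-12 - 17\right) 4 \cdot 98 = \left(-29\right) 4 \cdot 98 = \left(-116\right) 98 = -11368$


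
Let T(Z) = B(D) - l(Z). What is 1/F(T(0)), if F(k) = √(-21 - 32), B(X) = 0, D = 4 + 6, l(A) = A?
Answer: -I*√53/53 ≈ -0.13736*I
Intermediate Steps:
D = 10
T(Z) = -Z (T(Z) = 0 - Z = -Z)
F(k) = I*√53 (F(k) = √(-53) = I*√53)
1/F(T(0)) = 1/(I*√53) = -I*√53/53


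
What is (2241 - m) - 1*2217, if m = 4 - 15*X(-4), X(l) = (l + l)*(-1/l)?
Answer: -10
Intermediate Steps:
X(l) = -2 (X(l) = (2*l)*(-1/l) = -2)
m = 34 (m = 4 - 15*(-2) = 4 + 30 = 34)
(2241 - m) - 1*2217 = (2241 - 1*34) - 1*2217 = (2241 - 34) - 2217 = 2207 - 2217 = -10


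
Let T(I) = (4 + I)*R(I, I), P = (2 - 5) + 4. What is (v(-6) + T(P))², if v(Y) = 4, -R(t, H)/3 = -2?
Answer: 1156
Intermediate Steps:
P = 1 (P = -3 + 4 = 1)
R(t, H) = 6 (R(t, H) = -3*(-2) = 6)
T(I) = 24 + 6*I (T(I) = (4 + I)*6 = 24 + 6*I)
(v(-6) + T(P))² = (4 + (24 + 6*1))² = (4 + (24 + 6))² = (4 + 30)² = 34² = 1156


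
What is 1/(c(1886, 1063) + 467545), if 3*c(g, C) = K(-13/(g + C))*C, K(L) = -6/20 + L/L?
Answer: 30/14033791 ≈ 2.1377e-6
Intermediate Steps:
K(L) = 7/10 (K(L) = -6*1/20 + 1 = -3/10 + 1 = 7/10)
c(g, C) = 7*C/30 (c(g, C) = (7*C/10)/3 = 7*C/30)
1/(c(1886, 1063) + 467545) = 1/((7/30)*1063 + 467545) = 1/(7441/30 + 467545) = 1/(14033791/30) = 30/14033791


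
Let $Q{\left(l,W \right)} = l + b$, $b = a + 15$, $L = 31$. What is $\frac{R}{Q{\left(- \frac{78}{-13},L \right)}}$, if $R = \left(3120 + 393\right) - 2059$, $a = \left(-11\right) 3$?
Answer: $- \frac{727}{6} \approx -121.17$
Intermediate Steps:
$a = -33$
$b = -18$ ($b = -33 + 15 = -18$)
$Q{\left(l,W \right)} = -18 + l$ ($Q{\left(l,W \right)} = l - 18 = -18 + l$)
$R = 1454$ ($R = 3513 - 2059 = 1454$)
$\frac{R}{Q{\left(- \frac{78}{-13},L \right)}} = \frac{1454}{-18 - \frac{78}{-13}} = \frac{1454}{-18 - -6} = \frac{1454}{-18 + 6} = \frac{1454}{-12} = 1454 \left(- \frac{1}{12}\right) = - \frac{727}{6}$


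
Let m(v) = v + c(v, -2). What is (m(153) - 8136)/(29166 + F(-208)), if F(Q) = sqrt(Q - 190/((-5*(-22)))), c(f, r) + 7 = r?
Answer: -854680464/3119071141 + 2664*I*sqrt(25377)/3119071141 ≈ -0.27402 + 0.00013606*I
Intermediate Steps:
c(f, r) = -7 + r
m(v) = -9 + v (m(v) = v + (-7 - 2) = v - 9 = -9 + v)
F(Q) = sqrt(-19/11 + Q) (F(Q) = sqrt(Q - 190/110) = sqrt(Q - 190*1/110) = sqrt(Q - 19/11) = sqrt(-19/11 + Q))
(m(153) - 8136)/(29166 + F(-208)) = ((-9 + 153) - 8136)/(29166 + sqrt(-209 + 121*(-208))/11) = (144 - 8136)/(29166 + sqrt(-209 - 25168)/11) = -7992/(29166 + sqrt(-25377)/11) = -7992/(29166 + (I*sqrt(25377))/11) = -7992/(29166 + I*sqrt(25377)/11)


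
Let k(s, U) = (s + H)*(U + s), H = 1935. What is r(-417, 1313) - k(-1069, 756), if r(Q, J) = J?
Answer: 272371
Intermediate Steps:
k(s, U) = (1935 + s)*(U + s) (k(s, U) = (s + 1935)*(U + s) = (1935 + s)*(U + s))
r(-417, 1313) - k(-1069, 756) = 1313 - ((-1069)² + 1935*756 + 1935*(-1069) + 756*(-1069)) = 1313 - (1142761 + 1462860 - 2068515 - 808164) = 1313 - 1*(-271058) = 1313 + 271058 = 272371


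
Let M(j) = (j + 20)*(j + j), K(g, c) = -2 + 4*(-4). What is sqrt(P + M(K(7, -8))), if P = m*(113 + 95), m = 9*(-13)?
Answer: 6*I*sqrt(678) ≈ 156.23*I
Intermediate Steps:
m = -117
K(g, c) = -18 (K(g, c) = -2 - 16 = -18)
M(j) = 2*j*(20 + j) (M(j) = (20 + j)*(2*j) = 2*j*(20 + j))
P = -24336 (P = -117*(113 + 95) = -117*208 = -24336)
sqrt(P + M(K(7, -8))) = sqrt(-24336 + 2*(-18)*(20 - 18)) = sqrt(-24336 + 2*(-18)*2) = sqrt(-24336 - 72) = sqrt(-24408) = 6*I*sqrt(678)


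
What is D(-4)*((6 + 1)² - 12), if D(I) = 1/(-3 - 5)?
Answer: -37/8 ≈ -4.6250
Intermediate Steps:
D(I) = -⅛ (D(I) = 1/(-8) = -⅛)
D(-4)*((6 + 1)² - 12) = -((6 + 1)² - 12)/8 = -(7² - 12)/8 = -(49 - 12)/8 = -⅛*37 = -37/8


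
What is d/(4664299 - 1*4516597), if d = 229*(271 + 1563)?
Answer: 209993/73851 ≈ 2.8435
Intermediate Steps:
d = 419986 (d = 229*1834 = 419986)
d/(4664299 - 1*4516597) = 419986/(4664299 - 1*4516597) = 419986/(4664299 - 4516597) = 419986/147702 = 419986*(1/147702) = 209993/73851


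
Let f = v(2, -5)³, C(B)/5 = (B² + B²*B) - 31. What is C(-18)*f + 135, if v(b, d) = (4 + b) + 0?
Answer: -5981985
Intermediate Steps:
C(B) = -155 + 5*B² + 5*B³ (C(B) = 5*((B² + B²*B) - 31) = 5*((B² + B³) - 31) = 5*(-31 + B² + B³) = -155 + 5*B² + 5*B³)
v(b, d) = 4 + b
f = 216 (f = (4 + 2)³ = 6³ = 216)
C(-18)*f + 135 = (-155 + 5*(-18)² + 5*(-18)³)*216 + 135 = (-155 + 5*324 + 5*(-5832))*216 + 135 = (-155 + 1620 - 29160)*216 + 135 = -27695*216 + 135 = -5982120 + 135 = -5981985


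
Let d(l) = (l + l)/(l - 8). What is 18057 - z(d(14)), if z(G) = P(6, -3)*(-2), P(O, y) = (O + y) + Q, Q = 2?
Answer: 18067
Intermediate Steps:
d(l) = 2*l/(-8 + l) (d(l) = (2*l)/(-8 + l) = 2*l/(-8 + l))
P(O, y) = 2 + O + y (P(O, y) = (O + y) + 2 = 2 + O + y)
z(G) = -10 (z(G) = (2 + 6 - 3)*(-2) = 5*(-2) = -10)
18057 - z(d(14)) = 18057 - 1*(-10) = 18057 + 10 = 18067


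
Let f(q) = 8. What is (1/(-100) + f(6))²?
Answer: 638401/10000 ≈ 63.840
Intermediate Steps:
(1/(-100) + f(6))² = (1/(-100) + 8)² = (-1/100 + 8)² = (799/100)² = 638401/10000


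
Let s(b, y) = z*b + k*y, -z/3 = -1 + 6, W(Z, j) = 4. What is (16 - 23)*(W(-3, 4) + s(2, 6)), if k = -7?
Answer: 476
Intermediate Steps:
z = -15 (z = -3*(-1 + 6) = -3*5 = -15)
s(b, y) = -15*b - 7*y
(16 - 23)*(W(-3, 4) + s(2, 6)) = (16 - 23)*(4 + (-15*2 - 7*6)) = -7*(4 + (-30 - 42)) = -7*(4 - 72) = -7*(-68) = 476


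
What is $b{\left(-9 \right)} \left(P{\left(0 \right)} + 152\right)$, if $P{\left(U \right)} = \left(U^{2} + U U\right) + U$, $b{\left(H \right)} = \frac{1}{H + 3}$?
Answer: $- \frac{76}{3} \approx -25.333$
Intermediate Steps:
$b{\left(H \right)} = \frac{1}{3 + H}$
$P{\left(U \right)} = U + 2 U^{2}$ ($P{\left(U \right)} = \left(U^{2} + U^{2}\right) + U = 2 U^{2} + U = U + 2 U^{2}$)
$b{\left(-9 \right)} \left(P{\left(0 \right)} + 152\right) = \frac{0 \left(1 + 2 \cdot 0\right) + 152}{3 - 9} = \frac{0 \left(1 + 0\right) + 152}{-6} = - \frac{0 \cdot 1 + 152}{6} = - \frac{0 + 152}{6} = \left(- \frac{1}{6}\right) 152 = - \frac{76}{3}$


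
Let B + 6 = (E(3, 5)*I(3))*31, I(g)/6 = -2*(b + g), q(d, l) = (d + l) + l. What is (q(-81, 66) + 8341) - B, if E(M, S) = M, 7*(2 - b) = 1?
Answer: 96730/7 ≈ 13819.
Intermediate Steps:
b = 13/7 (b = 2 - ⅐*1 = 2 - ⅐ = 13/7 ≈ 1.8571)
q(d, l) = d + 2*l
I(g) = -156/7 - 12*g (I(g) = 6*(-2*(13/7 + g)) = 6*(-26/7 - 2*g) = -156/7 - 12*g)
B = -37986/7 (B = -6 + (3*(-156/7 - 12*3))*31 = -6 + (3*(-156/7 - 36))*31 = -6 + (3*(-408/7))*31 = -6 - 1224/7*31 = -6 - 37944/7 = -37986/7 ≈ -5426.6)
(q(-81, 66) + 8341) - B = ((-81 + 2*66) + 8341) - 1*(-37986/7) = ((-81 + 132) + 8341) + 37986/7 = (51 + 8341) + 37986/7 = 8392 + 37986/7 = 96730/7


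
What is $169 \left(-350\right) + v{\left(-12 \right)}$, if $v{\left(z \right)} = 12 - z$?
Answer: $-59126$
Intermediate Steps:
$169 \left(-350\right) + v{\left(-12 \right)} = 169 \left(-350\right) + \left(12 - -12\right) = -59150 + \left(12 + 12\right) = -59150 + 24 = -59126$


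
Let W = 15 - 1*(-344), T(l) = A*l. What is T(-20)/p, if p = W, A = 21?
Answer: -420/359 ≈ -1.1699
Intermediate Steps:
T(l) = 21*l
W = 359 (W = 15 + 344 = 359)
p = 359
T(-20)/p = (21*(-20))/359 = -420*1/359 = -420/359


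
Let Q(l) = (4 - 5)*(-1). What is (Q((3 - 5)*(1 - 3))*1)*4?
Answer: 4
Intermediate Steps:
Q(l) = 1 (Q(l) = -1*(-1) = 1)
(Q((3 - 5)*(1 - 3))*1)*4 = (1*1)*4 = 1*4 = 4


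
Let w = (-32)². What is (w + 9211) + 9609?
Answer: 19844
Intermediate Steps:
w = 1024
(w + 9211) + 9609 = (1024 + 9211) + 9609 = 10235 + 9609 = 19844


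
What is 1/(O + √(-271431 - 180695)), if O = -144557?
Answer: -144557/20897178375 - I*√452126/20897178375 ≈ -6.9175e-6 - 3.2177e-8*I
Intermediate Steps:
1/(O + √(-271431 - 180695)) = 1/(-144557 + √(-271431 - 180695)) = 1/(-144557 + √(-452126)) = 1/(-144557 + I*√452126)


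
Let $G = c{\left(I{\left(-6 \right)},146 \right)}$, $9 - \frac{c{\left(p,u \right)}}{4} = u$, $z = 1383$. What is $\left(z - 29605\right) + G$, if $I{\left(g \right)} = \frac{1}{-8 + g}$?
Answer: $-28770$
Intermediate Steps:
$c{\left(p,u \right)} = 36 - 4 u$
$G = -548$ ($G = 36 - 584 = -548$)
$\left(z - 29605\right) + G = \left(1383 - 29605\right) - 548 = -28222 - 548 = -28770$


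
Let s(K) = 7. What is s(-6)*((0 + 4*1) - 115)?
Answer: -777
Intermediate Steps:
s(-6)*((0 + 4*1) - 115) = 7*((0 + 4*1) - 115) = 7*((0 + 4) - 115) = 7*(4 - 115) = 7*(-111) = -777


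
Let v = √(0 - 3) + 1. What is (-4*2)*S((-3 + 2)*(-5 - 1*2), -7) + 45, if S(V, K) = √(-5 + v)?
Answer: 45 - 8*√(-4 + I*√3) ≈ 41.611 - 16.355*I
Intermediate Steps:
v = 1 + I*√3 (v = √(-3) + 1 = I*√3 + 1 = 1 + I*√3 ≈ 1.0 + 1.732*I)
S(V, K) = √(-4 + I*√3) (S(V, K) = √(-5 + (1 + I*√3)) = √(-4 + I*√3))
(-4*2)*S((-3 + 2)*(-5 - 1*2), -7) + 45 = (-4*2)*√(-4 + I*√3) + 45 = -8*√(-4 + I*√3) + 45 = 45 - 8*√(-4 + I*√3)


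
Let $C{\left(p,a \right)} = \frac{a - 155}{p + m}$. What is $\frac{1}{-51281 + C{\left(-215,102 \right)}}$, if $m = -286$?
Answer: $- \frac{501}{25691728} \approx -1.95 \cdot 10^{-5}$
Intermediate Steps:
$C{\left(p,a \right)} = \frac{-155 + a}{-286 + p}$ ($C{\left(p,a \right)} = \frac{a - 155}{p - 286} = \frac{-155 + a}{-286 + p}$)
$\frac{1}{-51281 + C{\left(-215,102 \right)}} = \frac{1}{-51281 + \frac{-155 + 102}{-286 - 215}} = \frac{1}{-51281 + \frac{1}{-501} \left(-53\right)} = \frac{1}{-51281 - - \frac{53}{501}} = \frac{1}{-51281 + \frac{53}{501}} = \frac{1}{- \frac{25691728}{501}} = - \frac{501}{25691728}$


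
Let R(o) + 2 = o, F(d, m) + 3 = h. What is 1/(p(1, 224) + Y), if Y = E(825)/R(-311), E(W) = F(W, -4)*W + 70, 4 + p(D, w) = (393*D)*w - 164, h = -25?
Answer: 313/27524462 ≈ 1.1372e-5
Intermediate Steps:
F(d, m) = -28 (F(d, m) = -3 - 25 = -28)
p(D, w) = -168 + 393*D*w (p(D, w) = -4 + ((393*D)*w - 164) = -4 + (393*D*w - 164) = -4 + (-164 + 393*D*w) = -168 + 393*D*w)
R(o) = -2 + o
E(W) = 70 - 28*W (E(W) = -28*W + 70 = 70 - 28*W)
Y = 23030/313 (Y = (70 - 28*825)/(-2 - 311) = (70 - 23100)/(-313) = -23030*(-1/313) = 23030/313 ≈ 73.578)
1/(p(1, 224) + Y) = 1/((-168 + 393*1*224) + 23030/313) = 1/((-168 + 88032) + 23030/313) = 1/(87864 + 23030/313) = 1/(27524462/313) = 313/27524462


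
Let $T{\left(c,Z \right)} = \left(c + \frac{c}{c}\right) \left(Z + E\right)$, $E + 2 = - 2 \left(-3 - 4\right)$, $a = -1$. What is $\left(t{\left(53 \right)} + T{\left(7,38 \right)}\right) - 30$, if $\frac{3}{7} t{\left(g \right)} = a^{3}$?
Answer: $\frac{1103}{3} \approx 367.67$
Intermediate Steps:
$E = 12$ ($E = -2 - 2 \left(-3 - 4\right) = -2 - -14 = -2 + 14 = 12$)
$t{\left(g \right)} = - \frac{7}{3}$ ($t{\left(g \right)} = \frac{7 \left(-1\right)^{3}}{3} = \frac{7}{3} \left(-1\right) = - \frac{7}{3}$)
$T{\left(c,Z \right)} = \left(1 + c\right) \left(12 + Z\right)$ ($T{\left(c,Z \right)} = \left(c + \frac{c}{c}\right) \left(Z + 12\right) = \left(c + 1\right) \left(12 + Z\right) = \left(1 + c\right) \left(12 + Z\right)$)
$\left(t{\left(53 \right)} + T{\left(7,38 \right)}\right) - 30 = \left(- \frac{7}{3} + \left(12 + 38 + 12 \cdot 7 + 38 \cdot 7\right)\right) - 30 = \left(- \frac{7}{3} + \left(12 + 38 + 84 + 266\right)\right) - 30 = \left(- \frac{7}{3} + 400\right) - 30 = \frac{1193}{3} - 30 = \frac{1103}{3}$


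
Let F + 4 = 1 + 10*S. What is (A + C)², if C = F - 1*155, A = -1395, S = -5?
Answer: 2569609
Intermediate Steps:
F = -53 (F = -4 + (1 + 10*(-5)) = -4 + (1 - 50) = -4 - 49 = -53)
C = -208 (C = -53 - 1*155 = -53 - 155 = -208)
(A + C)² = (-1395 - 208)² = (-1603)² = 2569609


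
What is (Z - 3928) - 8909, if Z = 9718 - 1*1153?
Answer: -4272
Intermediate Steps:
Z = 8565 (Z = 9718 - 1153 = 8565)
(Z - 3928) - 8909 = (8565 - 3928) - 8909 = 4637 - 8909 = -4272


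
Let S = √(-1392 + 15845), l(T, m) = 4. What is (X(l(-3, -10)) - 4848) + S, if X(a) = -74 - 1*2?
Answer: -4924 + √14453 ≈ -4803.8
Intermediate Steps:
S = √14453 ≈ 120.22
X(a) = -76 (X(a) = -74 - 2 = -76)
(X(l(-3, -10)) - 4848) + S = (-76 - 4848) + √14453 = -4924 + √14453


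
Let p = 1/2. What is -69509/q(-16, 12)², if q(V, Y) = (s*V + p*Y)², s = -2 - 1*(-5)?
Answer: -69509/3111696 ≈ -0.022338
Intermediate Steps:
s = 3 (s = -2 + 5 = 3)
p = ½ ≈ 0.50000
q(V, Y) = (Y/2 + 3*V)² (q(V, Y) = (3*V + Y/2)² = (Y/2 + 3*V)²)
-69509/q(-16, 12)² = -69509*16/(12 + 6*(-16))⁴ = -69509*16/(12 - 96)⁴ = -69509/(((¼)*(-84)²)²) = -69509/(((¼)*7056)²) = -69509/(1764²) = -69509/3111696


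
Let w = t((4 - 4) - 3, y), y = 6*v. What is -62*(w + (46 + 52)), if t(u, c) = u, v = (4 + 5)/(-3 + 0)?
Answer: -5890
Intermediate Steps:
v = -3 (v = 9/(-3) = 9*(-⅓) = -3)
y = -18 (y = 6*(-3) = -18)
w = -3 (w = (4 - 4) - 3 = 0 - 3 = -3)
-62*(w + (46 + 52)) = -62*(-3 + (46 + 52)) = -62*(-3 + 98) = -62*95 = -5890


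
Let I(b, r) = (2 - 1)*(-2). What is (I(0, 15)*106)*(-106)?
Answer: 22472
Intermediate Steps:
I(b, r) = -2 (I(b, r) = 1*(-2) = -2)
(I(0, 15)*106)*(-106) = -2*106*(-106) = -212*(-106) = 22472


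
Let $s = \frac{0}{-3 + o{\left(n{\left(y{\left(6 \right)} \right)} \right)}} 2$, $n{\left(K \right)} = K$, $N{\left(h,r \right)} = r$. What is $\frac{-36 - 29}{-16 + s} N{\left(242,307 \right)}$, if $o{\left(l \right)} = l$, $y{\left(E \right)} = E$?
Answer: $\frac{19955}{16} \approx 1247.2$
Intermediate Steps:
$s = 0$ ($s = \frac{0}{-3 + 6} \cdot 2 = \frac{0}{3} \cdot 2 = 0 \cdot \frac{1}{3} \cdot 2 = 0 \cdot 2 = 0$)
$\frac{-36 - 29}{-16 + s} N{\left(242,307 \right)} = \frac{-36 - 29}{-16 + 0} \cdot 307 = - \frac{65}{-16} \cdot 307 = \left(-65\right) \left(- \frac{1}{16}\right) 307 = \frac{65}{16} \cdot 307 = \frac{19955}{16}$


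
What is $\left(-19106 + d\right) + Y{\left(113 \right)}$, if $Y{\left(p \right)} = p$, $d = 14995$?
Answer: $-3998$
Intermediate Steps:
$\left(-19106 + d\right) + Y{\left(113 \right)} = \left(-19106 + 14995\right) + 113 = -4111 + 113 = -3998$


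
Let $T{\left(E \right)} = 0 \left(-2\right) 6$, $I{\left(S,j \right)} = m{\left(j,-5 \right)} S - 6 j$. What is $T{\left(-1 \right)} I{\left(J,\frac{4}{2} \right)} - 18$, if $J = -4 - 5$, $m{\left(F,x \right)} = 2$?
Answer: $-18$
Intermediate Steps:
$J = -9$ ($J = -4 - 5 = -9$)
$I{\left(S,j \right)} = - 6 j + 2 S$ ($I{\left(S,j \right)} = 2 S - 6 j = - 6 j + 2 S$)
$T{\left(E \right)} = 0$ ($T{\left(E \right)} = 0 \cdot 6 = 0$)
$T{\left(-1 \right)} I{\left(J,\frac{4}{2} \right)} - 18 = 0 \left(- 6 \cdot \frac{4}{2} + 2 \left(-9\right)\right) - 18 = 0 \left(- 6 \cdot 4 \cdot \frac{1}{2} - 18\right) - 18 = 0 \left(\left(-6\right) 2 - 18\right) - 18 = 0 \left(-12 - 18\right) - 18 = 0 \left(-30\right) - 18 = 0 - 18 = -18$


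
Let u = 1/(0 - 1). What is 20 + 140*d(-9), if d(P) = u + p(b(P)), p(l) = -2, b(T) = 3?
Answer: -400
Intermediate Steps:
u = -1 (u = 1/(-1) = -1)
d(P) = -3 (d(P) = -1 - 2 = -3)
20 + 140*d(-9) = 20 + 140*(-3) = 20 - 420 = -400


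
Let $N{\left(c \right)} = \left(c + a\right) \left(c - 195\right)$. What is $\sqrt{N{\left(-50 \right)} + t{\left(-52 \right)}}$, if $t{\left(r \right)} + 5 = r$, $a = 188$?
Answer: $3 i \sqrt{3763} \approx 184.03 i$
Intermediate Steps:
$t{\left(r \right)} = -5 + r$
$N{\left(c \right)} = \left(-195 + c\right) \left(188 + c\right)$ ($N{\left(c \right)} = \left(c + 188\right) \left(c - 195\right) = \left(188 + c\right) \left(-195 + c\right) = \left(-195 + c\right) \left(188 + c\right)$)
$\sqrt{N{\left(-50 \right)} + t{\left(-52 \right)}} = \sqrt{\left(-36660 + \left(-50\right)^{2} - -350\right) - 57} = \sqrt{\left(-36660 + 2500 + 350\right) - 57} = \sqrt{-33810 - 57} = \sqrt{-33867} = 3 i \sqrt{3763}$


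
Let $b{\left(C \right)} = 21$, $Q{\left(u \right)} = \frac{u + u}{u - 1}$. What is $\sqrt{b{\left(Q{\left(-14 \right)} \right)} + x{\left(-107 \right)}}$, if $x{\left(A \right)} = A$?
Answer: $i \sqrt{86} \approx 9.2736 i$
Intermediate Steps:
$Q{\left(u \right)} = \frac{2 u}{-1 + u}$
$\sqrt{b{\left(Q{\left(-14 \right)} \right)} + x{\left(-107 \right)}} = \sqrt{21 - 107} = \sqrt{-86} = i \sqrt{86}$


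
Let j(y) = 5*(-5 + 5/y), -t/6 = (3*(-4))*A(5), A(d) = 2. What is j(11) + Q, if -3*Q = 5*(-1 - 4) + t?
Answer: -2059/33 ≈ -62.394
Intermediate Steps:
t = 144 (t = -6*3*(-4)*2 = -(-72)*2 = -6*(-24) = 144)
Q = -119/3 (Q = -(5*(-1 - 4) + 144)/3 = -(5*(-5) + 144)/3 = -(-25 + 144)/3 = -⅓*119 = -119/3 ≈ -39.667)
j(y) = -25 + 25/y
j(11) + Q = (-25 + 25/11) - 119/3 = -250/11 - 119/3 = -2059/33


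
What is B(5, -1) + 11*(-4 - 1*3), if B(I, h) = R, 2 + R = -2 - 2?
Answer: -83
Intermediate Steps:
R = -6 (R = -2 + (-2 - 2) = -2 - 4 = -6)
B(I, h) = -6
B(5, -1) + 11*(-4 - 1*3) = -6 + 11*(-4 - 1*3) = -6 + 11*(-4 - 3) = -6 + 11*(-7) = -6 - 77 = -83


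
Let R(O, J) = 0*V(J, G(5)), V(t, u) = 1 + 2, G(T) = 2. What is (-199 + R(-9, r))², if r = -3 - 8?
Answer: 39601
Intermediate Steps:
r = -11
V(t, u) = 3
R(O, J) = 0 (R(O, J) = 0*3 = 0)
(-199 + R(-9, r))² = (-199 + 0)² = (-199)² = 39601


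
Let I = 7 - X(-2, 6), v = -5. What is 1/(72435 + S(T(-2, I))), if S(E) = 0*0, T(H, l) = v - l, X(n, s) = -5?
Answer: 1/72435 ≈ 1.3805e-5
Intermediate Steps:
I = 12 (I = 7 - 1*(-5) = 7 + 5 = 12)
T(H, l) = -5 - l
S(E) = 0
1/(72435 + S(T(-2, I))) = 1/(72435 + 0) = 1/72435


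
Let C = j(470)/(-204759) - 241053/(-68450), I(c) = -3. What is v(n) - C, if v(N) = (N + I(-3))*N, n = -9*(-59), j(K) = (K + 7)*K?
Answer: 436614975482297/1557305950 ≈ 2.8037e+5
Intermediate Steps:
j(K) = K*(7 + K) (j(K) = (7 + K)*K = K*(7 + K))
n = 531
v(N) = N*(-3 + N) (v(N) = (N - 3)*N = (-3 + N)*N = N*(-3 + N))
C = 3779107303/1557305950 (C = (470*(7 + 470))/(-204759) - 241053/(-68450) = (470*477)*(-1/204759) - 241053*(-1/68450) = 224190*(-1/204759) + 241053/68450 = -24910/22751 + 241053/68450 = 3779107303/1557305950 ≈ 2.4267)
v(n) - C = 531*(-3 + 531) - 1*3779107303/1557305950 = 531*528 - 3779107303/1557305950 = 280368 - 3779107303/1557305950 = 436614975482297/1557305950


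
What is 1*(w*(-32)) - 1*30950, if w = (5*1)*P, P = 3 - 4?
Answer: -30790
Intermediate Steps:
P = -1
w = -5 (w = (5*1)*(-1) = 5*(-1) = -5)
1*(w*(-32)) - 1*30950 = 1*(-5*(-32)) - 1*30950 = 1*160 - 30950 = 160 - 30950 = -30790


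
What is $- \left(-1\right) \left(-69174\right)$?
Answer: $-69174$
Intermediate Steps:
$- \left(-1\right) \left(-69174\right) = \left(-1\right) 69174 = -69174$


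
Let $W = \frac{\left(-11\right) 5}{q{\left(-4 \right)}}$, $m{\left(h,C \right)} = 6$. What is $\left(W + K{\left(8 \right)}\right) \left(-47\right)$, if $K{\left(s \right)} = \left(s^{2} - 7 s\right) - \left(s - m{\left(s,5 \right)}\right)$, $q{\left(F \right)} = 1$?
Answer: $2303$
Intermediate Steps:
$W = -55$ ($W = \frac{\left(-11\right) 5}{1} = \left(-55\right) 1 = -55$)
$K{\left(s \right)} = 6 + s^{2} - 8 s$ ($K{\left(s \right)} = \left(s^{2} - 7 s\right) - \left(-6 + s\right) = 6 + s^{2} - 8 s$)
$\left(W + K{\left(8 \right)}\right) \left(-47\right) = \left(-55 + \left(6 + 8^{2} - 64\right)\right) \left(-47\right) = \left(-55 + \left(6 + 64 - 64\right)\right) \left(-47\right) = \left(-55 + 6\right) \left(-47\right) = \left(-49\right) \left(-47\right) = 2303$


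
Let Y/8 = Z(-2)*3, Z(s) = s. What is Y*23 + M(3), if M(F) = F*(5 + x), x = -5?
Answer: -1104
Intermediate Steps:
Y = -48 (Y = 8*(-2*3) = 8*(-6) = -48)
M(F) = 0 (M(F) = F*(5 - 5) = F*0 = 0)
Y*23 + M(3) = -48*23 + 0 = -1104 + 0 = -1104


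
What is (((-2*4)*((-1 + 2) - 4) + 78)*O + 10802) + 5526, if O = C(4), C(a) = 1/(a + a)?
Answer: 65363/4 ≈ 16341.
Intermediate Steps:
C(a) = 1/(2*a)
O = ⅛ (O = (½)/4 = (½)*(¼) = ⅛ ≈ 0.12500)
(((-2*4)*((-1 + 2) - 4) + 78)*O + 10802) + 5526 = (((-2*4)*((-1 + 2) - 4) + 78)*(⅛) + 10802) + 5526 = ((-8*(1 - 4) + 78)*(⅛) + 10802) + 5526 = ((-8*(-3) + 78)*(⅛) + 10802) + 5526 = ((24 + 78)*(⅛) + 10802) + 5526 = (102*(⅛) + 10802) + 5526 = (51/4 + 10802) + 5526 = 43259/4 + 5526 = 65363/4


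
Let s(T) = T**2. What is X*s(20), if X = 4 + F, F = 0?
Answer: 1600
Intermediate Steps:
X = 4 (X = 4 + 0 = 4)
X*s(20) = 4*20**2 = 4*400 = 1600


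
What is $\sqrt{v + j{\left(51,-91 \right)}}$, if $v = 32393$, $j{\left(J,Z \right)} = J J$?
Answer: $\sqrt{34994} \approx 187.07$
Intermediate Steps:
$j{\left(J,Z \right)} = J^{2}$
$\sqrt{v + j{\left(51,-91 \right)}} = \sqrt{32393 + 51^{2}} = \sqrt{32393 + 2601} = \sqrt{34994}$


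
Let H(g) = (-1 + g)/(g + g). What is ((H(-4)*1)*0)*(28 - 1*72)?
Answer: 0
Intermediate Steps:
H(g) = (-1 + g)/(2*g) (H(g) = (-1 + g)/((2*g)) = (-1 + g)*(1/(2*g)) = (-1 + g)/(2*g))
((H(-4)*1)*0)*(28 - 1*72) = ((((1/2)*(-1 - 4)/(-4))*1)*0)*(28 - 1*72) = ((((1/2)*(-1/4)*(-5))*1)*0)*(28 - 72) = (((5/8)*1)*0)*(-44) = ((5/8)*0)*(-44) = 0*(-44) = 0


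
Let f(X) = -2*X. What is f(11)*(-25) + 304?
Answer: 854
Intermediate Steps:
f(11)*(-25) + 304 = -2*11*(-25) + 304 = -22*(-25) + 304 = 550 + 304 = 854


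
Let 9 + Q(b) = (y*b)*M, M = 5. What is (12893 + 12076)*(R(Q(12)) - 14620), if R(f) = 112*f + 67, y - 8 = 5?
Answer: 1792749231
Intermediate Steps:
y = 13 (y = 8 + 5 = 13)
Q(b) = -9 + 65*b (Q(b) = -9 + (13*b)*5 = -9 + 65*b)
R(f) = 67 + 112*f
(12893 + 12076)*(R(Q(12)) - 14620) = (12893 + 12076)*((67 + 112*(-9 + 65*12)) - 14620) = 24969*((67 + 112*(-9 + 780)) - 14620) = 24969*((67 + 112*771) - 14620) = 24969*((67 + 86352) - 14620) = 24969*(86419 - 14620) = 24969*71799 = 1792749231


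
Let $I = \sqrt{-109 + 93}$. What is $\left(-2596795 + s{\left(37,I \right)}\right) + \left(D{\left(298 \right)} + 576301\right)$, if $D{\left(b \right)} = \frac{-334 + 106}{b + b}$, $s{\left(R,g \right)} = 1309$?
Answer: $- \frac{300858622}{149} \approx -2.0192 \cdot 10^{6}$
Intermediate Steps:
$I = 4 i$ ($I = \sqrt{-16} = 4 i \approx 4.0 i$)
$D{\left(b \right)} = - \frac{114}{b}$ ($D{\left(b \right)} = - \frac{228}{2 b} = - 228 \frac{1}{2 b} = - \frac{114}{b}$)
$\left(-2596795 + s{\left(37,I \right)}\right) + \left(D{\left(298 \right)} + 576301\right) = \left(-2596795 + 1309\right) + \left(- \frac{114}{298} + 576301\right) = -2595486 + \left(\left(-114\right) \frac{1}{298} + 576301\right) = -2595486 + \left(- \frac{57}{149} + 576301\right) = -2595486 + \frac{85868792}{149} = - \frac{300858622}{149}$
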